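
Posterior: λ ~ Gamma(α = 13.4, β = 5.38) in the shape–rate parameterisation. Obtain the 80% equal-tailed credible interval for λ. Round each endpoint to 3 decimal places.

[1.668, 3.393]

Posterior: Gamma(shape 13.4, rate 5.38).
Equal-tailed 80% interval: Gamma(13.4, 5.38) quantiles at 0.1 and 0.9.
Posterior mean ≈ 2.491, SD ≈ 0.680; a Normal approximation gives roughly [1.619, 3.363].
Exact: lower = 1.668; upper = 3.393.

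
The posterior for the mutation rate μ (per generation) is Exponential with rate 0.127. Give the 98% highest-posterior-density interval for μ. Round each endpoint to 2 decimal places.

The exponential density is strictly decreasing on [0, ∞), so the HPD interval is anchored at 0: [0, q] with P(μ ≤ q) = 0.98.
q = −ln(1 − 0.98) / 0.127 = 3.9120 / 0.127 = 30.80.

[0.00, 30.80]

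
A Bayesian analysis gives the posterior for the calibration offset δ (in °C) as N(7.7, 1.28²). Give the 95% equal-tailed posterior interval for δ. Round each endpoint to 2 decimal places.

[5.19, 10.21]

The posterior is symmetric, so the 95% equal-tailed interval is δ = 7.7 ± z·1.28 with z = 1.960.
Half-width: 1.960 × 1.28 = 2.51.
7.7 − 2.51 = 5.19; 7.7 + 2.51 = 10.21.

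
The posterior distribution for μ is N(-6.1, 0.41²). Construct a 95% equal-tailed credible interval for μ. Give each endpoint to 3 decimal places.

The posterior is symmetric, so the 95% equal-tailed interval is μ = -6.1 ± z·0.41 with z = 1.960.
Half-width: 1.960 × 0.41 = 0.804.
-6.1 − 0.804 = -6.904; -6.1 + 0.804 = -5.296.

[-6.904, -5.296]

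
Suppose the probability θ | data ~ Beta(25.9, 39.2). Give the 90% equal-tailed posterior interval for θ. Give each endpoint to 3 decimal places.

Posterior: Beta(25.9, 39.2).
Equal-tailed 90% interval: the 0.05 and 0.95 quantiles of Beta(25.9, 39.2).
Posterior mean ≈ 0.398, SD ≈ 0.060; a Normal approximation gives roughly [0.299, 0.497].
Exact: F⁻¹(0.05) = 0.301; F⁻¹(0.95) = 0.499.

[0.301, 0.499]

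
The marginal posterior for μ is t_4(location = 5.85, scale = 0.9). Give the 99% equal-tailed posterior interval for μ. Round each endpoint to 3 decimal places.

[1.706, 9.994]

The t_4 distribution is symmetric; the 99% interval is 5.85 ± t·0.9 with t_{0.995,4} = 4.604.
Half-width: 4.604 × 0.9 = 4.144.
5.85 − 4.144 = 1.706; 5.85 + 4.144 = 9.994.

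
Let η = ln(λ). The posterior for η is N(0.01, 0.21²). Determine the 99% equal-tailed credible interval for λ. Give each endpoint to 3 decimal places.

[0.588, 1.735]

On the log scale the 99% interval is 0.01 ± 2.576 × 0.21 = [-0.5309, 0.5509].
Exponentiate: [e^-0.5309, e^0.5509] = [0.588, 1.735].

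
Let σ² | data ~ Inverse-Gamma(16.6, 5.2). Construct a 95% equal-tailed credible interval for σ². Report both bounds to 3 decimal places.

Inverse-Gamma(16.6, 5.2) quantiles: F⁻¹(0.025) and F⁻¹(0.975).
Equivalently, 1/σ² ~ Gamma(16.6, rate = 5.2); invert its 0.975 and 0.025 quantiles.
Posterior mean ≈ 0.333, SD ≈ 0.087; a Normal approximation gives roughly [0.162, 0.504].
Exact: lower = 0.204; upper = 0.542.

[0.204, 0.542]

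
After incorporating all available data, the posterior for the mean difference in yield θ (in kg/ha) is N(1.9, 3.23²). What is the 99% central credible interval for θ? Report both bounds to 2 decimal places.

The posterior is symmetric, so the 99% equal-tailed interval is θ = 1.9 ± z·3.23 with z = 2.576.
Half-width: 2.576 × 3.23 = 8.32.
1.9 − 8.32 = -6.42; 1.9 + 8.32 = 10.22.

[-6.42, 10.22]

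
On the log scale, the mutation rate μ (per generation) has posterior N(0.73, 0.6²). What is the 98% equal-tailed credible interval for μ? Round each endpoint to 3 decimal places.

[0.514, 8.380]

On the log scale the 98% interval is 0.73 ± 2.326 × 0.6 = [-0.6658, 2.1258].
Exponentiate: [e^-0.6658, e^2.1258] = [0.514, 8.380].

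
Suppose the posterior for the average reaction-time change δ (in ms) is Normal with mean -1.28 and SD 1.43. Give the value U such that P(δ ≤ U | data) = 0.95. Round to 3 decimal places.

1.072

Need U with P(δ ≤ U) = 0.95: U = -1.28 + z_{0.05}·1.43.
z = 1.645; U = -1.28 + 1.645 × 1.43 = 1.072.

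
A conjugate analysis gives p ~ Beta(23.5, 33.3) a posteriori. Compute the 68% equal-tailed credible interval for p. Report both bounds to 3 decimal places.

Posterior: Beta(23.5, 33.3).
Equal-tailed 68% interval: the 0.16 and 0.84 quantiles of Beta(23.5, 33.3).
Posterior mean ≈ 0.414, SD ≈ 0.065; a Normal approximation gives roughly [0.349, 0.478].
Exact: F⁻¹(0.16) = 0.349; F⁻¹(0.84) = 0.479.

[0.349, 0.479]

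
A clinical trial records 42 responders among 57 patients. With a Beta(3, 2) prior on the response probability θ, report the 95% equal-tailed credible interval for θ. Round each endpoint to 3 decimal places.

[0.609, 0.829]

Posterior: Beta(3+42, 2+15) = Beta(45, 17).
Equal-tailed 95% interval: the 0.025 and 0.975 quantiles of Beta(45, 17).
Posterior mean ≈ 0.726, SD ≈ 0.056; a Normal approximation gives roughly [0.616, 0.836].
Exact: F⁻¹(0.025) = 0.609; F⁻¹(0.975) = 0.829.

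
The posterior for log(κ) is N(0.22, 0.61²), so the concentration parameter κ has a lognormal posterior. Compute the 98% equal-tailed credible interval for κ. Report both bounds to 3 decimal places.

On the log scale the 98% interval is 0.22 ± 2.326 × 0.61 = [-1.1991, 1.6391].
Exponentiate: [e^-1.1991, e^1.6391] = [0.301, 5.150].

[0.301, 5.150]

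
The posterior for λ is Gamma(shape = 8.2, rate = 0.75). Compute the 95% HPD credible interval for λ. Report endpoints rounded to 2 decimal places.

The posterior is unimodal and skewed, so the HPD interval has equal density at both endpoints and is the shortest 95% interval.
Solving f(4.14) = f(18.54) with F(18.54) − F(4.14) = 0.95 gives [4.14, 18.54].
For comparison, the equal-tailed interval is [4.78, 19.59]; the HPD is narrower and shifted toward the mode.

[4.14, 18.54]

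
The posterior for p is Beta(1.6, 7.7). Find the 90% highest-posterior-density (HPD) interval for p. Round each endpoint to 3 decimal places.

The posterior is unimodal and skewed, so the HPD interval has equal density at both endpoints and is the shortest 90% interval.
Solving f(0.003) = f(0.339) with F(0.339) − F(0.003) = 0.90 gives [0.003, 0.339].
For comparison, the equal-tailed interval is [0.026, 0.400]; the HPD is narrower and shifted toward the mode.

[0.003, 0.339]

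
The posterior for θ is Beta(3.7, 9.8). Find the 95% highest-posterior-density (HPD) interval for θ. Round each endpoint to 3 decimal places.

[0.064, 0.503]

The posterior is unimodal and skewed, so the HPD interval has equal density at both endpoints and is the shortest 95% interval.
Solving f(0.064) = f(0.503) with F(0.503) − F(0.064) = 0.95 gives [0.064, 0.503].
For comparison, the equal-tailed interval is [0.081, 0.530]; the HPD is narrower and shifted toward the mode.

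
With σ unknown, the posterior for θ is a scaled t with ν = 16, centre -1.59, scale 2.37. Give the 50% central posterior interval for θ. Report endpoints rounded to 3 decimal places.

The t_16 distribution is symmetric; the 50% interval is -1.59 ± t·2.37 with t_{0.75,16} = 0.690.
Half-width: 0.690 × 2.37 = 1.636.
-1.59 − 1.636 = -3.226; -1.59 + 1.636 = 0.046.

[-3.226, 0.046]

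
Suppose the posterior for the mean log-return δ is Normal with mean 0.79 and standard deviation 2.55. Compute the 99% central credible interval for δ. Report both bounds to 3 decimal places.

The posterior is symmetric, so the 99% equal-tailed interval is δ = 0.79 ± z·2.55 with z = 2.576.
Half-width: 2.576 × 2.55 = 6.568.
0.79 − 6.568 = -5.778; 0.79 + 6.568 = 7.358.

[-5.778, 7.358]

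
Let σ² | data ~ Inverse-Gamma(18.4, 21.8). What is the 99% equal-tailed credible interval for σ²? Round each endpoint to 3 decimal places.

Inverse-Gamma(18.4, 21.8) quantiles: F⁻¹(0.005) and F⁻¹(0.995).
Equivalently, 1/σ² ~ Gamma(18.4, rate = 21.8); invert its 0.995 and 0.005 quantiles.
Posterior mean ≈ 1.253, SD ≈ 0.309; a Normal approximation gives roughly [0.456, 2.050].
Exact: lower = 0.696; upper = 2.364.

[0.696, 2.364]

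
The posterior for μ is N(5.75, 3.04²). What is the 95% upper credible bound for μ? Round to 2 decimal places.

Need U with P(μ ≤ U) = 0.95: U = 5.75 + z_{0.05}·3.04.
z = 1.645; U = 5.75 + 1.645 × 3.04 = 10.75.

10.75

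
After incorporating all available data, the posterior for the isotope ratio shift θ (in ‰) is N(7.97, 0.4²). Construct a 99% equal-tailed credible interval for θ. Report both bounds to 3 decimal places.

[6.940, 9.000]

The posterior is symmetric, so the 99% equal-tailed interval is θ = 7.97 ± z·0.4 with z = 2.576.
Half-width: 2.576 × 0.4 = 1.030.
7.97 − 1.030 = 6.940; 7.97 + 1.030 = 9.000.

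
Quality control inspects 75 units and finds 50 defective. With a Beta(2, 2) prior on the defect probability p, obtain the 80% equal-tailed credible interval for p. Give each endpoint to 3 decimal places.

[0.589, 0.726]

Posterior: Beta(2+50, 2+25) = Beta(52, 27).
Equal-tailed 80% interval: the 0.1 and 0.9 quantiles of Beta(52, 27).
Posterior mean ≈ 0.658, SD ≈ 0.053; a Normal approximation gives roughly [0.590, 0.726].
Exact: F⁻¹(0.1) = 0.589; F⁻¹(0.9) = 0.726.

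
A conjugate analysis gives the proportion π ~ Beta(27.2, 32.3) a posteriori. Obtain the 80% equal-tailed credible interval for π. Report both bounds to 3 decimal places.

Posterior: Beta(27.2, 32.3).
Equal-tailed 80% interval: the 0.1 and 0.9 quantiles of Beta(27.2, 32.3).
Posterior mean ≈ 0.457, SD ≈ 0.064; a Normal approximation gives roughly [0.375, 0.539].
Exact: F⁻¹(0.1) = 0.375; F⁻¹(0.9) = 0.540.

[0.375, 0.540]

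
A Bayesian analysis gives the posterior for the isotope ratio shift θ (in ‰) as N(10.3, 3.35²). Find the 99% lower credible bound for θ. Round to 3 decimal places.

Need L with P(θ ≥ L) = 0.99: L = 10.3 − z_{0.01}·3.35.
z = 2.326; L = 10.3 − 2.326 × 3.35 = 2.507.

2.507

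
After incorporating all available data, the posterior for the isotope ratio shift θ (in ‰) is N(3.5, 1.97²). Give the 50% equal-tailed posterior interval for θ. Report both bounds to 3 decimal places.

The posterior is symmetric, so the 50% equal-tailed interval is θ = 3.5 ± z·1.97 with z = 0.674.
Half-width: 0.674 × 1.97 = 1.329.
3.5 − 1.329 = 2.171; 3.5 + 1.329 = 4.829.

[2.171, 4.829]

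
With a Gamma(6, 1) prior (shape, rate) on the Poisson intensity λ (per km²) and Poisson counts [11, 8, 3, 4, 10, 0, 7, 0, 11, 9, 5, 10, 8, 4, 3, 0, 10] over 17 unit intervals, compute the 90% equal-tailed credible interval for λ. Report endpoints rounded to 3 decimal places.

[5.134, 7.040]

Posterior: Gamma(6+103, 1+17) = Gamma(109, 18) (shape, rate).
Equal-tailed 90% interval: Gamma(109, 18) quantiles at 0.05 and 0.95.
Posterior mean ≈ 6.056, SD ≈ 0.580; a Normal approximation gives roughly [5.102, 7.010].
Exact: lower = 5.134; upper = 7.040.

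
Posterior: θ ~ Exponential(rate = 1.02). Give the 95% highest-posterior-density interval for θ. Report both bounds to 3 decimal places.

The exponential density is strictly decreasing on [0, ∞), so the HPD interval is anchored at 0: [0, q] with P(θ ≤ q) = 0.95.
q = −ln(1 − 0.95) / 1.02 = 2.9957 / 1.02 = 2.937.

[0.000, 2.937]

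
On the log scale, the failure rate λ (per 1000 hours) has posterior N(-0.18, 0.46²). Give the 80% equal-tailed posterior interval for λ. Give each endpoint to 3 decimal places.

[0.463, 1.506]

On the log scale the 80% interval is -0.18 ± 1.282 × 0.46 = [-0.7695, 0.4095].
Exponentiate: [e^-0.7695, e^0.4095] = [0.463, 1.506].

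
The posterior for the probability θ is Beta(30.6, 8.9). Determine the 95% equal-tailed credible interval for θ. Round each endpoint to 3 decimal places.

Posterior: Beta(30.6, 8.9).
Equal-tailed 95% interval: the 0.025 and 0.975 quantiles of Beta(30.6, 8.9).
Posterior mean ≈ 0.775, SD ≈ 0.066; a Normal approximation gives roughly [0.646, 0.903].
Exact: F⁻¹(0.025) = 0.634; F⁻¹(0.975) = 0.889.

[0.634, 0.889]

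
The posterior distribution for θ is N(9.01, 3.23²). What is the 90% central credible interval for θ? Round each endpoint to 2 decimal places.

[3.70, 14.32]

The posterior is symmetric, so the 90% equal-tailed interval is θ = 9.01 ± z·3.23 with z = 1.645.
Half-width: 1.645 × 3.23 = 5.31.
9.01 − 5.31 = 3.70; 9.01 + 5.31 = 14.32.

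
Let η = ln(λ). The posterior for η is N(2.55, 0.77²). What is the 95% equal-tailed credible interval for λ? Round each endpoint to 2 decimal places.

On the log scale the 95% interval is 2.55 ± 1.960 × 0.77 = [1.0408, 4.0592].
Exponentiate: [e^1.0408, e^4.0592] = [2.83, 57.93].

[2.83, 57.93]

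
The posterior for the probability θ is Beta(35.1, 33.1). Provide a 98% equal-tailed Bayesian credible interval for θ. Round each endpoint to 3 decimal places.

[0.376, 0.653]

Posterior: Beta(35.1, 33.1).
Equal-tailed 98% interval: the 0.01 and 0.99 quantiles of Beta(35.1, 33.1).
Posterior mean ≈ 0.515, SD ≈ 0.060; a Normal approximation gives roughly [0.375, 0.654].
Exact: F⁻¹(0.01) = 0.376; F⁻¹(0.99) = 0.653.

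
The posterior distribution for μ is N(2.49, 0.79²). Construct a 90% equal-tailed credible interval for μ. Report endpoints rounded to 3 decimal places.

The posterior is symmetric, so the 90% equal-tailed interval is μ = 2.49 ± z·0.79 with z = 1.645.
Half-width: 1.645 × 0.79 = 1.299.
2.49 − 1.299 = 1.191; 2.49 + 1.299 = 3.789.

[1.191, 3.789]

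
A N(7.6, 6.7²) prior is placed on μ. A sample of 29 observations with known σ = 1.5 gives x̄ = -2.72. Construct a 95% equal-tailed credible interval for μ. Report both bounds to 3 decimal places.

[-3.248, -2.157]

Posterior precision = 1/6.7² + 29/1.5² = 0.0223 + 12.8889 = 12.9112, so posterior SD = 0.2783.
Posterior mean = (7.6/6.7² + 29·-2.72/1.5²) / 12.9112 = -2.7022.
Interval: -2.7022 ± 1.960 × 0.2783 → [-3.248, -2.157].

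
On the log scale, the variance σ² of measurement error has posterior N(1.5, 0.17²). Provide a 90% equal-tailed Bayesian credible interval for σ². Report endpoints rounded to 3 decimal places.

On the log scale the 90% interval is 1.5 ± 1.645 × 0.17 = [1.2204, 1.7796].
Exponentiate: [e^1.2204, e^1.7796] = [3.388, 5.928].

[3.388, 5.928]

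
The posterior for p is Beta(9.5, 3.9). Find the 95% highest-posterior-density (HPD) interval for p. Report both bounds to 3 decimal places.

[0.475, 0.926]

The posterior is unimodal and skewed, so the HPD interval has equal density at both endpoints and is the shortest 95% interval.
Solving f(0.475) = f(0.926) with F(0.926) − F(0.475) = 0.95 gives [0.475, 0.926].
For comparison, the equal-tailed interval is [0.450, 0.909]; the HPD is narrower and shifted toward the mode.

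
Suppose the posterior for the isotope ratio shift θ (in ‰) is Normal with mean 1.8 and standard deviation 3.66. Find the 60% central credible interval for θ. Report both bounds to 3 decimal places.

[-1.280, 4.880]

The posterior is symmetric, so the 60% equal-tailed interval is θ = 1.8 ± z·3.66 with z = 0.842.
Half-width: 0.842 × 3.66 = 3.080.
1.8 − 3.080 = -1.280; 1.8 + 3.080 = 4.880.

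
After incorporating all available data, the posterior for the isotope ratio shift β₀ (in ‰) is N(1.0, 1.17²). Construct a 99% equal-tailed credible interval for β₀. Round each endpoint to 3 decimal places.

The posterior is symmetric, so the 99% equal-tailed interval is β₀ = 1.0 ± z·1.17 with z = 2.576.
Half-width: 2.576 × 1.17 = 3.014.
1.0 − 3.014 = -2.014; 1.0 + 3.014 = 4.014.

[-2.014, 4.014]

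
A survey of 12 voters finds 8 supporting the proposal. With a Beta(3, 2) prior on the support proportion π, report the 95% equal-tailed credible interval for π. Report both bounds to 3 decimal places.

[0.413, 0.848]

Posterior: Beta(3+8, 2+4) = Beta(11, 6).
Equal-tailed 95% interval: the 0.025 and 0.975 quantiles of Beta(11, 6).
Posterior mean ≈ 0.647, SD ≈ 0.113; a Normal approximation gives roughly [0.426, 0.868].
Exact: F⁻¹(0.025) = 0.413; F⁻¹(0.975) = 0.848.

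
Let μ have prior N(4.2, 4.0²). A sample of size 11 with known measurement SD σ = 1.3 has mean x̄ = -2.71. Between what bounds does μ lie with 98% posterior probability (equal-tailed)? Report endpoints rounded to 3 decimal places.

Posterior precision = 1/4.0² + 11/1.3² = 0.0625 + 6.5089 = 6.5714, so posterior SD = 0.3901.
Posterior mean = (4.2/4.0² + 11·-2.71/1.3²) / 6.5714 = -2.6443.
Interval: -2.6443 ± 2.326 × 0.3901 → [-3.552, -1.737].

[-3.552, -1.737]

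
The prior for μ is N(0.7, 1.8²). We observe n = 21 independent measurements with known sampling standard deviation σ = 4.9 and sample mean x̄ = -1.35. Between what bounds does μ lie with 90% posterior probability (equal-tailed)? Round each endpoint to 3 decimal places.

Posterior precision = 1/1.8² + 21/4.9² = 0.3086 + 0.8746 = 1.1833, so posterior SD = 0.9193.
Posterior mean = (0.7/1.8² + 21·-1.35/4.9²) / 1.1833 = -0.8153.
Interval: -0.8153 ± 1.645 × 0.9193 → [-2.327, 0.697].

[-2.327, 0.697]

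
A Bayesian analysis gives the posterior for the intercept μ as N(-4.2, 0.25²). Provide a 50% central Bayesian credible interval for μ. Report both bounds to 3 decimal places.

The posterior is symmetric, so the 50% equal-tailed interval is μ = -4.2 ± z·0.25 with z = 0.674.
Half-width: 0.674 × 0.25 = 0.169.
-4.2 − 0.169 = -4.369; -4.2 + 0.169 = -4.031.

[-4.369, -4.031]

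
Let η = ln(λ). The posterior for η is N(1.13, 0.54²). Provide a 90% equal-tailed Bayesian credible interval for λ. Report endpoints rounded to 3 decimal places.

[1.274, 7.525]

On the log scale the 90% interval is 1.13 ± 1.645 × 0.54 = [0.2418, 2.0182].
Exponentiate: [e^0.2418, e^2.0182] = [1.274, 7.525].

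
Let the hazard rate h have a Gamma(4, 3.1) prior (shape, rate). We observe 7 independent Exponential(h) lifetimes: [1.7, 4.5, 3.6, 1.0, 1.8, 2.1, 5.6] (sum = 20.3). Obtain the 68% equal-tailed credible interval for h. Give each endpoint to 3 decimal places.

[0.331, 0.609]

Posterior: Gamma(4+7, 3.1+20.3) = Gamma(11, 23.4) (shape, rate).
Equal-tailed 68% interval: Gamma(11, 23.4) quantiles at 0.16 and 0.84.
Posterior mean ≈ 0.470, SD ≈ 0.142; a Normal approximation gives roughly [0.329, 0.611].
Exact: lower = 0.331; upper = 0.609.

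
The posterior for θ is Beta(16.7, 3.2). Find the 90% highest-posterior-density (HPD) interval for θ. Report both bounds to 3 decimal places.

[0.718, 0.966]

The posterior is unimodal and skewed, so the HPD interval has equal density at both endpoints and is the shortest 90% interval.
Solving f(0.718) = f(0.966) with F(0.966) − F(0.718) = 0.90 gives [0.718, 0.966].
For comparison, the equal-tailed interval is [0.690, 0.949]; the HPD is narrower and shifted toward the mode.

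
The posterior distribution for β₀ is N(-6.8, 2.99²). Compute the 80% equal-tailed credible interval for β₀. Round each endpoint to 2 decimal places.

[-10.63, -2.97]

The posterior is symmetric, so the 80% equal-tailed interval is β₀ = -6.8 ± z·2.99 with z = 1.282.
Half-width: 1.282 × 2.99 = 3.83.
-6.8 − 3.83 = -10.63; -6.8 + 3.83 = -2.97.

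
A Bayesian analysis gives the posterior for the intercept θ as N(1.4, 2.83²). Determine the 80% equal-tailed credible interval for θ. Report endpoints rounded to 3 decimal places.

[-2.227, 5.027]

The posterior is symmetric, so the 80% equal-tailed interval is θ = 1.4 ± z·2.83 with z = 1.282.
Half-width: 1.282 × 2.83 = 3.627.
1.4 − 3.627 = -2.227; 1.4 + 3.627 = 5.027.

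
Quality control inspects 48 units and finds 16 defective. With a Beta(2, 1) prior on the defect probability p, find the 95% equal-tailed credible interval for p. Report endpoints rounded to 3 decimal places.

Posterior: Beta(2+16, 1+32) = Beta(18, 33).
Equal-tailed 95% interval: the 0.025 and 0.975 quantiles of Beta(18, 33).
Posterior mean ≈ 0.353, SD ≈ 0.066; a Normal approximation gives roughly [0.223, 0.483].
Exact: F⁻¹(0.025) = 0.229; F⁻¹(0.975) = 0.488.

[0.229, 0.488]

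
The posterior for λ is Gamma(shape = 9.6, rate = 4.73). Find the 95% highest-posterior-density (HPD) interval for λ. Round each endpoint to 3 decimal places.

[0.850, 3.335]

The posterior is unimodal and skewed, so the HPD interval has equal density at both endpoints and is the shortest 95% interval.
Solving f(0.850) = f(3.335) with F(3.335) − F(0.850) = 0.95 gives [0.850, 3.335].
For comparison, the equal-tailed interval is [0.956, 3.501]; the HPD is narrower and shifted toward the mode.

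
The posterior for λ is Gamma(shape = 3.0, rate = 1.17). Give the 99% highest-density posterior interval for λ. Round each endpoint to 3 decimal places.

[0.113, 7.223]

The posterior is unimodal and skewed, so the HPD interval has equal density at both endpoints and is the shortest 99% interval.
Solving f(0.113) = f(7.223) with F(7.223) − F(0.113) = 0.99 gives [0.113, 7.223].
For comparison, the equal-tailed interval is [0.289, 7.926]; the HPD is narrower and shifted toward the mode.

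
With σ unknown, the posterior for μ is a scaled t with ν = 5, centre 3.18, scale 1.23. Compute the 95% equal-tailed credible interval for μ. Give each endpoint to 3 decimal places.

The t_5 distribution is symmetric; the 95% interval is 3.18 ± t·1.23 with t_{0.975,5} = 2.571.
Half-width: 2.571 × 1.23 = 3.162.
3.18 − 3.162 = 0.018; 3.18 + 3.162 = 6.342.

[0.018, 6.342]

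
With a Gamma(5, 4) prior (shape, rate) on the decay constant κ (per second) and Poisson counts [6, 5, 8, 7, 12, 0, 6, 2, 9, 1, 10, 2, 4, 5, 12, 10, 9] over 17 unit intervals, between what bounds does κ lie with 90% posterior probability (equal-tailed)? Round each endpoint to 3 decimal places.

Posterior: Gamma(5+108, 4+17) = Gamma(113, 21) (shape, rate).
Equal-tailed 90% interval: Gamma(113, 21) quantiles at 0.05 and 0.95.
Posterior mean ≈ 5.381, SD ≈ 0.506; a Normal approximation gives roughly [4.548, 6.214].
Exact: lower = 4.576; upper = 6.240.

[4.576, 6.240]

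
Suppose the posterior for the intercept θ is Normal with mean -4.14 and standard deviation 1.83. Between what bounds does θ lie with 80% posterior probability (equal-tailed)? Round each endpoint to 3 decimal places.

The posterior is symmetric, so the 80% equal-tailed interval is θ = -4.14 ± z·1.83 with z = 1.282.
Half-width: 1.282 × 1.83 = 2.345.
-4.14 − 2.345 = -6.485; -4.14 + 2.345 = -1.795.

[-6.485, -1.795]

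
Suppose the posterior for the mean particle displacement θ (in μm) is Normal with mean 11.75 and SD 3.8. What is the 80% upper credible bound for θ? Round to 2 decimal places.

Need U with P(θ ≤ U) = 0.80: U = 11.75 + z_{0.2}·3.8.
z = 0.842; U = 11.75 + 0.842 × 3.8 = 14.95.

14.95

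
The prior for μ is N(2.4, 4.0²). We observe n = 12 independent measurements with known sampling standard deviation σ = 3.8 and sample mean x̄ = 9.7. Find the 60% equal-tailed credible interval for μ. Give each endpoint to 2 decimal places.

Posterior precision = 1/4.0² + 12/3.8² = 0.0625 + 0.8310 = 0.8935, so posterior SD = 1.0579.
Posterior mean = (2.4/4.0² + 12·9.7/3.8²) / 0.8935 = 9.1894.
Interval: 9.1894 ± 0.842 × 1.0579 → [8.30, 10.08].

[8.30, 10.08]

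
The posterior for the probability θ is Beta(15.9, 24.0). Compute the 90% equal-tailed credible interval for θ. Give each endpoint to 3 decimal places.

Posterior: Beta(15.9, 24.0).
Equal-tailed 90% interval: the 0.05 and 0.95 quantiles of Beta(15.9, 24.0).
Posterior mean ≈ 0.398, SD ≈ 0.077; a Normal approximation gives roughly [0.273, 0.524].
Exact: F⁻¹(0.05) = 0.275; F⁻¹(0.95) = 0.527.

[0.275, 0.527]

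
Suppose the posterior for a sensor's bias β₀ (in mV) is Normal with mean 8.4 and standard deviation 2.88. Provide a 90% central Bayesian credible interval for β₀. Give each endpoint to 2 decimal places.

[3.66, 13.14]

The posterior is symmetric, so the 90% equal-tailed interval is β₀ = 8.4 ± z·2.88 with z = 1.645.
Half-width: 1.645 × 2.88 = 4.74.
8.4 − 4.74 = 3.66; 8.4 + 4.74 = 13.14.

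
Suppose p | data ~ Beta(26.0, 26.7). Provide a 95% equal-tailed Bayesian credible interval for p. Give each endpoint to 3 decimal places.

[0.360, 0.627]

Posterior: Beta(26.0, 26.7).
Equal-tailed 95% interval: the 0.025 and 0.975 quantiles of Beta(26.0, 26.7).
Posterior mean ≈ 0.493, SD ≈ 0.068; a Normal approximation gives roughly [0.360, 0.627].
Exact: F⁻¹(0.025) = 0.360; F⁻¹(0.975) = 0.627.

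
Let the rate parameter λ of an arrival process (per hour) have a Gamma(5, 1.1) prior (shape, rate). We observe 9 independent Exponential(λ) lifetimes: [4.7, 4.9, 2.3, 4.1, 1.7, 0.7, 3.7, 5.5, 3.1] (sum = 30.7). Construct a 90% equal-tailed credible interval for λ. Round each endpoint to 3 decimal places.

[0.266, 0.650]

Posterior: Gamma(5+9, 1.1+30.7) = Gamma(14, 31.8) (shape, rate).
Equal-tailed 90% interval: Gamma(14, 31.8) quantiles at 0.05 and 0.95.
Posterior mean ≈ 0.440, SD ≈ 0.118; a Normal approximation gives roughly [0.247, 0.634].
Exact: lower = 0.266; upper = 0.650.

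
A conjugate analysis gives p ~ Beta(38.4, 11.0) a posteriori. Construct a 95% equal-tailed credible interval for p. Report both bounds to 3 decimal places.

Posterior: Beta(38.4, 11.0).
Equal-tailed 95% interval: the 0.025 and 0.975 quantiles of Beta(38.4, 11.0).
Posterior mean ≈ 0.777, SD ≈ 0.059; a Normal approximation gives roughly [0.662, 0.892].
Exact: F⁻¹(0.025) = 0.653; F⁻¹(0.975) = 0.881.

[0.653, 0.881]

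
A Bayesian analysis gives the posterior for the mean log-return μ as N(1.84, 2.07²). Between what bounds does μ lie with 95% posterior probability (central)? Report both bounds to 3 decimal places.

The posterior is symmetric, so the 95% equal-tailed interval is μ = 1.84 ± z·2.07 with z = 1.960.
Half-width: 1.960 × 2.07 = 4.057.
1.84 − 4.057 = -2.217; 1.84 + 4.057 = 5.897.

[-2.217, 5.897]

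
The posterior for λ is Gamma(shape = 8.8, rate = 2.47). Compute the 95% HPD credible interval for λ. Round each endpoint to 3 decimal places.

[1.413, 5.955]

The posterior is unimodal and skewed, so the HPD interval has equal density at both endpoints and is the shortest 95% interval.
Solving f(1.413) = f(5.955) with F(5.955) − F(1.413) = 0.95 gives [1.413, 5.955].
For comparison, the equal-tailed interval is [1.612, 6.274]; the HPD is narrower and shifted toward the mode.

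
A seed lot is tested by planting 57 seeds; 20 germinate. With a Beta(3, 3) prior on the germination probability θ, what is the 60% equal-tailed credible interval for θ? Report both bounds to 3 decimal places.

[0.314, 0.416]

Posterior: Beta(3+20, 3+37) = Beta(23, 40).
Equal-tailed 60% interval: the 0.2 and 0.8 quantiles of Beta(23, 40).
Posterior mean ≈ 0.365, SD ≈ 0.060; a Normal approximation gives roughly [0.314, 0.416].
Exact: F⁻¹(0.2) = 0.314; F⁻¹(0.8) = 0.416.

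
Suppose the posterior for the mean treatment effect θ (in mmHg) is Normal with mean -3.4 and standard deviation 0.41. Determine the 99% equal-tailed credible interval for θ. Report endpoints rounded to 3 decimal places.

[-4.456, -2.344]

The posterior is symmetric, so the 99% equal-tailed interval is θ = -3.4 ± z·0.41 with z = 2.576.
Half-width: 2.576 × 0.41 = 1.056.
-3.4 − 1.056 = -4.456; -3.4 + 1.056 = -2.344.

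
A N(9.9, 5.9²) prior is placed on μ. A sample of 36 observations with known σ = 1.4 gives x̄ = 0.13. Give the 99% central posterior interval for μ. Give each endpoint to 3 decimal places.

Posterior precision = 1/5.9² + 36/1.4² = 0.0287 + 18.3673 = 18.3961, so posterior SD = 0.2332.
Posterior mean = (9.9/5.9² + 36·0.13/1.4²) / 18.3961 = 0.1453.
Interval: 0.1453 ± 2.576 × 0.2332 → [-0.455, 0.746].

[-0.455, 0.746]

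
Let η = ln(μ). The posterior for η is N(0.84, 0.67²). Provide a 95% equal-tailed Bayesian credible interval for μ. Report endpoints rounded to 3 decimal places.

[0.623, 8.612]

On the log scale the 95% interval is 0.84 ± 1.960 × 0.67 = [-0.4732, 2.1532].
Exponentiate: [e^-0.4732, e^2.1532] = [0.623, 8.612].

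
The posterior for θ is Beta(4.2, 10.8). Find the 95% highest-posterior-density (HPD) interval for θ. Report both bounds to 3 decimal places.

[0.076, 0.500]

The posterior is unimodal and skewed, so the HPD interval has equal density at both endpoints and is the shortest 95% interval.
Solving f(0.076) = f(0.500) with F(0.500) − F(0.076) = 0.95 gives [0.076, 0.500].
For comparison, the equal-tailed interval is [0.092, 0.523]; the HPD is narrower and shifted toward the mode.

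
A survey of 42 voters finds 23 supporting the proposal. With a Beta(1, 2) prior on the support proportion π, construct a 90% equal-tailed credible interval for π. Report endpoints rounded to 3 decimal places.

[0.411, 0.654]

Posterior: Beta(1+23, 2+19) = Beta(24, 21).
Equal-tailed 90% interval: the 0.05 and 0.95 quantiles of Beta(24, 21).
Posterior mean ≈ 0.533, SD ≈ 0.074; a Normal approximation gives roughly [0.412, 0.654].
Exact: F⁻¹(0.05) = 0.411; F⁻¹(0.95) = 0.654.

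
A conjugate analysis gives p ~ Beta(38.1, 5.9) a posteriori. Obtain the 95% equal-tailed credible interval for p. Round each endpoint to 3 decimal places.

[0.752, 0.948]

Posterior: Beta(38.1, 5.9).
Equal-tailed 95% interval: the 0.025 and 0.975 quantiles of Beta(38.1, 5.9).
Posterior mean ≈ 0.866, SD ≈ 0.051; a Normal approximation gives roughly [0.766, 0.965].
Exact: F⁻¹(0.025) = 0.752; F⁻¹(0.975) = 0.948.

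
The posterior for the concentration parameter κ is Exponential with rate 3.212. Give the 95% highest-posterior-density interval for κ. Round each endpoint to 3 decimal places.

[0.000, 0.933]

The exponential density is strictly decreasing on [0, ∞), so the HPD interval is anchored at 0: [0, q] with P(κ ≤ q) = 0.95.
q = −ln(1 − 0.95) / 3.212 = 2.9957 / 3.212 = 0.933.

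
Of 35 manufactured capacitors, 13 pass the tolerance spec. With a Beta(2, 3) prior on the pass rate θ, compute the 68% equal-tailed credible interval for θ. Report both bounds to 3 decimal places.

Posterior: Beta(2+13, 3+22) = Beta(15, 25).
Equal-tailed 68% interval: the 0.16 and 0.84 quantiles of Beta(15, 25).
Posterior mean ≈ 0.375, SD ≈ 0.076; a Normal approximation gives roughly [0.300, 0.450].
Exact: F⁻¹(0.16) = 0.299; F⁻¹(0.84) = 0.451.

[0.299, 0.451]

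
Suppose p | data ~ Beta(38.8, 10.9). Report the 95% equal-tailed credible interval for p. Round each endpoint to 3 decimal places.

[0.657, 0.883]

Posterior: Beta(38.8, 10.9).
Equal-tailed 95% interval: the 0.025 and 0.975 quantiles of Beta(38.8, 10.9).
Posterior mean ≈ 0.781, SD ≈ 0.058; a Normal approximation gives roughly [0.667, 0.895].
Exact: F⁻¹(0.025) = 0.657; F⁻¹(0.975) = 0.883.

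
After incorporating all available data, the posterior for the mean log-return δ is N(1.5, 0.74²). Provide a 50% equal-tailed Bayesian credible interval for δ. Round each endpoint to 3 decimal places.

[1.001, 1.999]

The posterior is symmetric, so the 50% equal-tailed interval is δ = 1.5 ± z·0.74 with z = 0.674.
Half-width: 0.674 × 0.74 = 0.499.
1.5 − 0.499 = 1.001; 1.5 + 0.499 = 1.999.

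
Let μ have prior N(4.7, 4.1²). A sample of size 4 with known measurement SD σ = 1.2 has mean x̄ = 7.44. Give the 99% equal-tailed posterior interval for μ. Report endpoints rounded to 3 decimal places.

Posterior precision = 1/4.1² + 4/1.2² = 0.0595 + 2.7778 = 2.8373, so posterior SD = 0.5937.
Posterior mean = (4.7/4.1² + 4·7.44/1.2²) / 2.8373 = 7.3826.
Interval: 7.3826 ± 2.576 × 0.5937 → [5.853, 8.912].

[5.853, 8.912]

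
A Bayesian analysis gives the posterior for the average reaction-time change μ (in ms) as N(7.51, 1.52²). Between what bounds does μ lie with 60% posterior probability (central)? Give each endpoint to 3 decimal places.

The posterior is symmetric, so the 60% equal-tailed interval is μ = 7.51 ± z·1.52 with z = 0.842.
Half-width: 0.842 × 1.52 = 1.279.
7.51 − 1.279 = 6.231; 7.51 + 1.279 = 8.789.

[6.231, 8.789]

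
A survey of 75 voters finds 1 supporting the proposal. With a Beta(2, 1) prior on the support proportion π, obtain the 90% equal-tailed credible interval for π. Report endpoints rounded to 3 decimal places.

[0.011, 0.080]

Posterior: Beta(2+1, 1+74) = Beta(3, 75).
Equal-tailed 90% interval: the 0.05 and 0.95 quantiles of Beta(3, 75).
Posterior mean ≈ 0.038, SD ≈ 0.022; a Normal approximation gives roughly [0.003, 0.074].
Exact: F⁻¹(0.05) = 0.011; F⁻¹(0.95) = 0.080.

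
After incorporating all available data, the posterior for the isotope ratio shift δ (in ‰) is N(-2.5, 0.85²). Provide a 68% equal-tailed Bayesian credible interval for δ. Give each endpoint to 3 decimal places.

The posterior is symmetric, so the 68% equal-tailed interval is δ = -2.5 ± z·0.85 with z = 0.994.
Half-width: 0.994 × 0.85 = 0.845.
-2.5 − 0.845 = -3.345; -2.5 + 0.845 = -1.655.

[-3.345, -1.655]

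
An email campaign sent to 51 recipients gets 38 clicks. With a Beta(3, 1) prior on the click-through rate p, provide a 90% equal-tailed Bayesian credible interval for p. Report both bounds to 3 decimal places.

Posterior: Beta(3+38, 1+13) = Beta(41, 14).
Equal-tailed 90% interval: the 0.05 and 0.95 quantiles of Beta(41, 14).
Posterior mean ≈ 0.745, SD ≈ 0.058; a Normal approximation gives roughly [0.650, 0.841].
Exact: F⁻¹(0.05) = 0.645; F⁻¹(0.95) = 0.836.

[0.645, 0.836]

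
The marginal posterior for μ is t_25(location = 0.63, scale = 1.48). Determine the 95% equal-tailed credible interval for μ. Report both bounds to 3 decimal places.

The t_25 distribution is symmetric; the 95% interval is 0.63 ± t·1.48 with t_{0.975,25} = 2.060.
Half-width: 2.060 × 1.48 = 3.048.
0.63 − 3.048 = -2.418; 0.63 + 3.048 = 3.678.

[-2.418, 3.678]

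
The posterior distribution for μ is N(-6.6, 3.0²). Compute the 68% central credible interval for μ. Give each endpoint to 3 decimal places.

[-9.583, -3.617]

The posterior is symmetric, so the 68% equal-tailed interval is μ = -6.6 ± z·3.0 with z = 0.994.
Half-width: 0.994 × 3.0 = 2.983.
-6.6 − 2.983 = -9.583; -6.6 + 2.983 = -3.617.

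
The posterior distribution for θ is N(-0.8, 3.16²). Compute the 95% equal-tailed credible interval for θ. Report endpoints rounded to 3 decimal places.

[-6.993, 5.393]

The posterior is symmetric, so the 95% equal-tailed interval is θ = -0.8 ± z·3.16 with z = 1.960.
Half-width: 1.960 × 3.16 = 6.193.
-0.8 − 6.193 = -6.993; -0.8 + 6.193 = 5.393.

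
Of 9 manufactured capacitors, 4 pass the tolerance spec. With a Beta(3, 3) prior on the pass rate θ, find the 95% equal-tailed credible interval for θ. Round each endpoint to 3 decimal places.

Posterior: Beta(3+4, 3+5) = Beta(7, 8).
Equal-tailed 95% interval: the 0.025 and 0.975 quantiles of Beta(7, 8).
Posterior mean ≈ 0.467, SD ≈ 0.125; a Normal approximation gives roughly [0.222, 0.711].
Exact: F⁻¹(0.025) = 0.230; F⁻¹(0.975) = 0.711.

[0.230, 0.711]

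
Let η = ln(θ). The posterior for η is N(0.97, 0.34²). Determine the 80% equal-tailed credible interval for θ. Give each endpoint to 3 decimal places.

[1.706, 4.078]

On the log scale the 80% interval is 0.97 ± 1.282 × 0.34 = [0.5343, 1.4057].
Exponentiate: [e^0.5343, e^1.4057] = [1.706, 4.078].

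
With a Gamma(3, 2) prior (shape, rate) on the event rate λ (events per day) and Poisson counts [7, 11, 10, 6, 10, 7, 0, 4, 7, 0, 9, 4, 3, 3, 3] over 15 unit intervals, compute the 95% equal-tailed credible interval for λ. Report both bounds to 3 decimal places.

[4.099, 6.248]

Posterior: Gamma(3+84, 2+15) = Gamma(87, 17) (shape, rate).
Equal-tailed 95% interval: Gamma(87, 17) quantiles at 0.025 and 0.975.
Posterior mean ≈ 5.118, SD ≈ 0.549; a Normal approximation gives roughly [4.042, 6.193].
Exact: lower = 4.099; upper = 6.248.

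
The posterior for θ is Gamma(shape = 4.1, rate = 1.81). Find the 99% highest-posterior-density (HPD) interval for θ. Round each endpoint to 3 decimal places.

The posterior is unimodal and skewed, so the HPD interval has equal density at both endpoints and is the shortest 99% interval.
Solving f(0.235) = f(5.698) with F(5.698) − F(0.235) = 0.99 gives [0.235, 5.698].
For comparison, the equal-tailed interval is [0.392, 6.156]; the HPD is narrower and shifted toward the mode.

[0.235, 5.698]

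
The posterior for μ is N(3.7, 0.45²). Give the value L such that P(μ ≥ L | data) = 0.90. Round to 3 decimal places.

3.123

Need L with P(μ ≥ L) = 0.90: L = 3.7 − z_{0.1}·0.45.
z = 1.282; L = 3.7 − 1.282 × 0.45 = 3.123.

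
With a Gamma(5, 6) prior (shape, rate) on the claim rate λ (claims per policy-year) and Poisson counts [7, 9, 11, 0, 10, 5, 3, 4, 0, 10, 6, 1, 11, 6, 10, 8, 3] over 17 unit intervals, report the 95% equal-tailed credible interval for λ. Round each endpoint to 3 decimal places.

[3.891, 5.669]

Posterior: Gamma(5+104, 6+17) = Gamma(109, 23) (shape, rate).
Equal-tailed 95% interval: Gamma(109, 23) quantiles at 0.025 and 0.975.
Posterior mean ≈ 4.739, SD ≈ 0.454; a Normal approximation gives roughly [3.849, 5.629].
Exact: lower = 3.891; upper = 5.669.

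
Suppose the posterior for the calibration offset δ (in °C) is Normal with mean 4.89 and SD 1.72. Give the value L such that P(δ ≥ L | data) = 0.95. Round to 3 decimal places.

Need L with P(δ ≥ L) = 0.95: L = 4.89 − z_{0.05}·1.72.
z = 1.645; L = 4.89 − 1.645 × 1.72 = 2.061.

2.061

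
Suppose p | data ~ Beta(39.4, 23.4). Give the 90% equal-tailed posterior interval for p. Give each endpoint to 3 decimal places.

[0.525, 0.725]

Posterior: Beta(39.4, 23.4).
Equal-tailed 90% interval: the 0.05 and 0.95 quantiles of Beta(39.4, 23.4).
Posterior mean ≈ 0.627, SD ≈ 0.061; a Normal approximation gives roughly [0.528, 0.727].
Exact: F⁻¹(0.05) = 0.525; F⁻¹(0.95) = 0.725.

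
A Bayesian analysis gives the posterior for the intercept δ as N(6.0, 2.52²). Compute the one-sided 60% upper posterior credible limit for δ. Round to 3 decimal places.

6.638

Need U with P(δ ≤ U) = 0.60: U = 6.0 + z_{0.4}·2.52.
z = 0.253; U = 6.0 + 0.253 × 2.52 = 6.638.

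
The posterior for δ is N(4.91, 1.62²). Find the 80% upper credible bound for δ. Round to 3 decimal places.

Need U with P(δ ≤ U) = 0.80: U = 4.91 + z_{0.2}·1.62.
z = 0.842; U = 4.91 + 0.842 × 1.62 = 6.273.

6.273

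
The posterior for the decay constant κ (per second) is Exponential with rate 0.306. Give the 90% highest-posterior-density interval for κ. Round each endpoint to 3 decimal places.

[0.000, 7.525]

The exponential density is strictly decreasing on [0, ∞), so the HPD interval is anchored at 0: [0, q] with P(κ ≤ q) = 0.90.
q = −ln(1 − 0.90) / 0.306 = 2.3026 / 0.306 = 7.525.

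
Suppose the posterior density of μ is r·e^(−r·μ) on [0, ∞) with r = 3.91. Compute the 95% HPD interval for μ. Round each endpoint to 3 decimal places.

[0.000, 0.766]

The exponential density is strictly decreasing on [0, ∞), so the HPD interval is anchored at 0: [0, q] with P(μ ≤ q) = 0.95.
q = −ln(1 − 0.95) / 3.91 = 2.9957 / 3.91 = 0.766.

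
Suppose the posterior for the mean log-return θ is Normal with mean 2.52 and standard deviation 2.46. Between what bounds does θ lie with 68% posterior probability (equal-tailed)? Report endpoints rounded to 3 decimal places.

The posterior is symmetric, so the 68% equal-tailed interval is θ = 2.52 ± z·2.46 with z = 0.994.
Half-width: 0.994 × 2.46 = 2.446.
2.52 − 2.446 = 0.074; 2.52 + 2.446 = 4.966.

[0.074, 4.966]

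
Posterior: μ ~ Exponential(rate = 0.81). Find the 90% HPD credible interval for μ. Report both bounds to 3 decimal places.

The exponential density is strictly decreasing on [0, ∞), so the HPD interval is anchored at 0: [0, q] with P(μ ≤ q) = 0.90.
q = −ln(1 − 0.90) / 0.81 = 2.3026 / 0.81 = 2.843.

[0.000, 2.843]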